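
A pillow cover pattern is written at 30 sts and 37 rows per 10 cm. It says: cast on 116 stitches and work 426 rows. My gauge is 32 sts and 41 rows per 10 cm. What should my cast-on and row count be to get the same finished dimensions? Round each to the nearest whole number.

Stitches: 116 × 32/30 = 123.73 → 124.
Rows: 426 × 41/37 = 472.05 → 472.

Cast on 124 stitches; work 472 rows.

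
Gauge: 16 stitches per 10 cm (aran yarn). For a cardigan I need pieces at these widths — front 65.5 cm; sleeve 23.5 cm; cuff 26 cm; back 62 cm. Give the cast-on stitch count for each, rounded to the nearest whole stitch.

front 105; sleeve 38; cuff 42; back 99.

Rate = 16/10 = 1.6 sts per cm.
front: 65.5 × 1.6 = 104.80 → 105.
sleeve: 23.5 × 1.6 = 37.60 → 38.
cuff: 26 × 1.6 = 41.60 → 42.
back: 62 × 1.6 = 99.20 → 99.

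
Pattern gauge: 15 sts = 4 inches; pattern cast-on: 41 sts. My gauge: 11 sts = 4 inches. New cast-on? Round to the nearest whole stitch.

Scale factor = 11 / 15 = 0.733.
41 × 11 / 15 = 30.07 sts.
→ 30 sts.

Cast on 30 stitches.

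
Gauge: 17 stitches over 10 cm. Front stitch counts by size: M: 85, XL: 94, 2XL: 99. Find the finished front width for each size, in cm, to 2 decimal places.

M 50.00 cm; XL 55.29 cm; 2XL 58.24 cm.

17/10 = 1.7 sts per cm.
M: 85 / 1.7 = 50.000 → 50.00 cm.
XL: 94 / 1.7 = 55.294 → 55.29 cm.
2XL: 99 / 1.7 = 58.235 → 58.24 cm.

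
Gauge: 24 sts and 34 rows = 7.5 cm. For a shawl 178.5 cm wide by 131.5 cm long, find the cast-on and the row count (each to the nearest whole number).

Stitch gauge = 24/7.5 = 3.2 sts/cm; 178.5 × 3.2 = 571.20 → 571 sts.
Row gauge = 34/7.5 = 4.533 rows/cm; 131.5 × 4.533 = 596.13 → 596 rows.

Cast on 571 stitches and work 596 rows.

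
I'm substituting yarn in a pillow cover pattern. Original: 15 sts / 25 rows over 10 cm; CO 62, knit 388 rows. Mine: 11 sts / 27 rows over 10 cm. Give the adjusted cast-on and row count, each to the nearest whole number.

Cast on 45 stitches; work 419 rows.

Stitches: 62 × 11/15 = 45.47 → 45.
Rows: 388 × 27/25 = 419.04 → 419.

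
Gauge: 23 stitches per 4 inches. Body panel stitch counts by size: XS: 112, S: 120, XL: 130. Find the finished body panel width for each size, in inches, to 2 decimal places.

XS 19.48 inches; S 20.87 inches; XL 22.61 inches.

23/4 = 5.75 sts per in.
XS: 112 / 5.75 = 19.478 → 19.48 in.
S: 120 / 5.75 = 20.870 → 20.87 in.
XL: 130 / 5.75 = 22.609 → 22.61 in.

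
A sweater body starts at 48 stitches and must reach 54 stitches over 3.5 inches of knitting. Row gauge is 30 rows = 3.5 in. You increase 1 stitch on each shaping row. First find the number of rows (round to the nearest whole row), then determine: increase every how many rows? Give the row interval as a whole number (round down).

Increase every 5th row.

Rows = 3.5 × 8.571 = 30.0 → 30 rows.
Stitches to add: 6 → 6 shaping rows (at 1 st each).
30 / 6 = 5.00 → every 5 rows.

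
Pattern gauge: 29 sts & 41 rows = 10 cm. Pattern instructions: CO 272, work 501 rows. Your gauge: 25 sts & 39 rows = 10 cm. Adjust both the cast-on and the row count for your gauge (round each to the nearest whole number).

Cast on 234 stitches; work 477 rows.

Stitches: 272 × 25/29 = 234.48 → 234.
Rows: 501 × 39/41 = 476.56 → 477.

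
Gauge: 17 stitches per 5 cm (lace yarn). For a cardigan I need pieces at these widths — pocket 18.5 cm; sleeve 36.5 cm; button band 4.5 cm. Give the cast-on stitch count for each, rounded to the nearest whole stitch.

pocket 63; sleeve 124; button band 15.

Rate = 17/5 = 3.4 sts per cm.
pocket: 18.5 × 3.4 = 62.90 → 63.
sleeve: 36.5 × 3.4 = 124.10 → 124.
button band: 4.5 × 3.4 = 15.30 → 15.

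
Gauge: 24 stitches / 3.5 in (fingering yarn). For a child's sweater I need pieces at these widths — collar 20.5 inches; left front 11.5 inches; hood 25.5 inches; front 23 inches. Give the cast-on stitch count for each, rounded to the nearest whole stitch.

Rate = 24/3.5 = 6.857 sts per in.
collar: 20.5 × 6.857 = 140.57 → 141.
left front: 11.5 × 6.857 = 78.86 → 79.
hood: 25.5 × 6.857 = 174.86 → 175.
front: 23 × 6.857 = 157.71 → 158.

collar 141; left front 79; hood 175; front 158.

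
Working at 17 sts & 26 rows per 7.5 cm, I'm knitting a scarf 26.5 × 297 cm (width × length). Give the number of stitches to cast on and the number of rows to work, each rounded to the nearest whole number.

Cast on 60 stitches and work 1030 rows.

Stitch gauge = 17/7.5 = 2.267 sts/cm; 26.5 × 2.267 = 60.07 → 60 sts.
Row gauge = 26/7.5 = 3.467 rows/cm; 297 × 3.467 = 1029.60 → 1030 rows.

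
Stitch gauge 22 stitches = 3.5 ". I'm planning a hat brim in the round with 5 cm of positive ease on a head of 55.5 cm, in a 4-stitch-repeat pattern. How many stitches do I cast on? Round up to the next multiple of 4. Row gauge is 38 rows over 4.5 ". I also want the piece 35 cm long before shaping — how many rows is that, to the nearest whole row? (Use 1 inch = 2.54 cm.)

Cast on 152 stitches; work 116 rows.

Finished = 55.5 + 5 = 60.5 cm.
60.5 cm × 1/2.54 = 23.82 inches.
22/3.5 = 6.286 sts per in; 23.82 × 6.286 = 149.72 sts.
Next multiple of 4 → 152.
35 cm = 13.78 inches; × 8.444 = 116.36 → 116 rows.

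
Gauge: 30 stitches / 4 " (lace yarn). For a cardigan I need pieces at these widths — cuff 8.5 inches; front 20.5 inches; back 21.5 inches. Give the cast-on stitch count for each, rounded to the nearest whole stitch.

cuff 64; front 154; back 161.

Rate = 30/4 = 7.5 sts per in.
cuff: 8.5 × 7.5 = 63.75 → 64.
front: 20.5 × 7.5 = 153.75 → 154.
back: 21.5 × 7.5 = 161.25 → 161.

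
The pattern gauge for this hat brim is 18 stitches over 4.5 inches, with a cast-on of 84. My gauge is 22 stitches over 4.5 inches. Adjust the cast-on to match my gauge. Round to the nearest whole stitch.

103 stitches.

Scale factor = 22 / 18 = 1.222.
84 × 22 / 18 = 102.67 sts.
→ 103 sts.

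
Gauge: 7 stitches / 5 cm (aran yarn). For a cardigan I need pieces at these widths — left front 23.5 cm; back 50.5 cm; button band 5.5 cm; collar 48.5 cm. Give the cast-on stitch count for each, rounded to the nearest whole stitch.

Rate = 7/5 = 1.4 sts per cm.
left front: 23.5 × 1.4 = 32.90 → 33.
back: 50.5 × 1.4 = 70.70 → 71.
button band: 5.5 × 1.4 = 7.70 → 8.
collar: 48.5 × 1.4 = 67.90 → 68.

left front 33; back 71; button band 8; collar 68.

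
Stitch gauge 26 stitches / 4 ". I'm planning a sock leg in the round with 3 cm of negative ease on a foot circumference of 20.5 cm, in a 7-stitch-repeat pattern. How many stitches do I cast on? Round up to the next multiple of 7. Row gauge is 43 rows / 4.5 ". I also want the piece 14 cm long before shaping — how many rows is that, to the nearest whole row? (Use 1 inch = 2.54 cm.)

Cast on 49 stitches; work 53 rows.

Finished = 20.5 − 3 = 17.5 cm.
17.5 cm × 1/2.54 = 6.89 inches.
26/4 = 6.5 sts per in; 6.89 × 6.5 = 44.78 sts.
Next multiple of 7 → 49.
14 cm = 5.51 inches; × 9.556 = 52.67 → 53 rows.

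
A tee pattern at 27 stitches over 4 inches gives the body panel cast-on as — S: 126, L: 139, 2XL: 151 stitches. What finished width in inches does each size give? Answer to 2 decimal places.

27/4 = 6.75 sts per in.
S: 126 / 6.75 = 18.667 → 18.67 in.
L: 139 / 6.75 = 20.593 → 20.59 in.
2XL: 151 / 6.75 = 22.370 → 22.37 in.

S 18.67 inches; L 20.59 inches; 2XL 22.37 inches.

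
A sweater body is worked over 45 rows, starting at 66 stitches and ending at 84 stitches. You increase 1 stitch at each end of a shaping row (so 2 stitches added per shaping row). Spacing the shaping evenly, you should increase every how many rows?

Stitches to add: |84 − 66| = 18.
Shaping rows needed: 18 / 2 = 9.
45 rows / 9 = every 5 rows.

Increase every 5th row.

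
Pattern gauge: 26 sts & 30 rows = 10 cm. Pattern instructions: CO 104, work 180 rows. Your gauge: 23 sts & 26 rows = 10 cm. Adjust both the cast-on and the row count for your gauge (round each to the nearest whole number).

Cast on 92 stitches; work 156 rows.

Stitches: 104 × 23/26 = 92.00 → 92.
Rows: 180 × 26/30 = 156.00 → 156.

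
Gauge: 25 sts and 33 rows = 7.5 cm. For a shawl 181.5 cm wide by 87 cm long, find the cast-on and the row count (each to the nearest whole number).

Stitch gauge = 25/7.5 = 3.333 sts/cm; 181.5 × 3.333 = 605.00 → 605 sts.
Row gauge = 33/7.5 = 4.4 rows/cm; 87 × 4.4 = 382.80 → 383 rows.

Cast on 605 stitches and work 383 rows.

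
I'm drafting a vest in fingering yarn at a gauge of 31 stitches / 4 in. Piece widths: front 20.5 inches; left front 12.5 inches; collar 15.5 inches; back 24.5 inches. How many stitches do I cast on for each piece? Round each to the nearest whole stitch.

front 159; left front 97; collar 120; back 190.

Rate = 31/4 = 7.75 sts per in.
front: 20.5 × 7.75 = 158.88 → 159.
left front: 12.5 × 7.75 = 96.88 → 97.
collar: 15.5 × 7.75 = 120.12 → 120.
back: 24.5 × 7.75 = 189.88 → 190.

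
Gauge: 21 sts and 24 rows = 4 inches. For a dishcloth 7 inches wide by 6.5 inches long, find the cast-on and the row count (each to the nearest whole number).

Cast on 37 stitches and work 39 rows.

Stitch gauge = 21/4 = 5.25 sts/in; 7 × 5.25 = 36.75 → 37 sts.
Row gauge = 24/4 = 6 rows/in; 6.5 × 6 = 39.00 → 39 rows.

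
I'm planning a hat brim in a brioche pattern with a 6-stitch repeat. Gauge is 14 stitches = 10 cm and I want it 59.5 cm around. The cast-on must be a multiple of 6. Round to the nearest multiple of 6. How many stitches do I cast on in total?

84 stitches.

14 / 10 = 1.4 sts per cm.
59.5 × 1.4 = 83.30 sts.
Nearest multiple of 6: 84.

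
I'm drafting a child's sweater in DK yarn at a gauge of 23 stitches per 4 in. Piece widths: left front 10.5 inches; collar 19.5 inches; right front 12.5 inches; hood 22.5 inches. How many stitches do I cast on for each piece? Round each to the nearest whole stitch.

Rate = 23/4 = 5.75 sts per in.
left front: 10.5 × 5.75 = 60.38 → 60.
collar: 19.5 × 5.75 = 112.12 → 112.
right front: 12.5 × 5.75 = 71.88 → 72.
hood: 22.5 × 5.75 = 129.38 → 129.

left front 60; collar 112; right front 72; hood 129.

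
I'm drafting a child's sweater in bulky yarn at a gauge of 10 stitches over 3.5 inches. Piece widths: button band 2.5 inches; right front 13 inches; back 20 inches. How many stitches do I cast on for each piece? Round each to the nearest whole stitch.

Rate = 10/3.5 = 2.857 sts per in.
button band: 2.5 × 2.857 = 7.14 → 7.
right front: 13 × 2.857 = 37.14 → 37.
back: 20 × 2.857 = 57.14 → 57.

button band 7; right front 37; back 57.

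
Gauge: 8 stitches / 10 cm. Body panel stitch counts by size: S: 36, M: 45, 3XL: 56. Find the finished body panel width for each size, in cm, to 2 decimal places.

8/10 = 0.8 sts per cm.
S: 36 / 0.8 = 45.000 → 45.00 cm.
M: 45 / 0.8 = 56.250 → 56.25 cm.
3XL: 56 / 0.8 = 70.000 → 70.00 cm.

S 45.00 cm; M 56.25 cm; 3XL 70.00 cm.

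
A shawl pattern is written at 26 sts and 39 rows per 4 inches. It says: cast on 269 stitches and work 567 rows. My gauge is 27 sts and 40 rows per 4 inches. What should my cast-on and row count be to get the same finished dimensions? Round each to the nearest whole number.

Stitches: 269 × 27/26 = 279.35 → 279.
Rows: 567 × 40/39 = 581.54 → 582.

Cast on 279 stitches; work 582 rows.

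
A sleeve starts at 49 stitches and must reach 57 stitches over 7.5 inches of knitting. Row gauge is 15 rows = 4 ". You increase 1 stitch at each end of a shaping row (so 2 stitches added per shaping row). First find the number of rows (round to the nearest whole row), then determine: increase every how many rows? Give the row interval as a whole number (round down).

Rows = 7.5 × 3.75 = 28.1 → 28 rows.
Stitches to add: 8 → 4 shaping rows (at 2 st each).
28 / 4 = 7.00 → every 7 rows.

Increase every 7th row.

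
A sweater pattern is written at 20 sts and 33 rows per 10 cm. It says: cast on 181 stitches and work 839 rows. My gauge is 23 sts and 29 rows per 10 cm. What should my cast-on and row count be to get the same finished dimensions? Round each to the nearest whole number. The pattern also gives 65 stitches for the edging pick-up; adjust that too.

Stitches: 181 × 23/20 = 208.15 → 208.
Rows: 839 × 29/33 = 737.30 → 737.
edging pick-up: 65 × 23/20 = 74.75 → 75.

Cast on 208 stitches; work 737 rows; edging pick-up 75 stitches.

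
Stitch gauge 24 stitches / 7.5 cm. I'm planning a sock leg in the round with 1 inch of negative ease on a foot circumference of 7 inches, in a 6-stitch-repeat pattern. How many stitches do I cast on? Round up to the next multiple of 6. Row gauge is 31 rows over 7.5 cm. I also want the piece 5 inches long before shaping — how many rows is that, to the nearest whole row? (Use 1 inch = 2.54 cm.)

Finished = 7 − 1 = 6 inches.
6 inches × 2.54 = 15.24 cm.
24/7.5 = 3.2 sts per cm; 15.24 × 3.2 = 48.77 sts.
Next multiple of 6 → 54.
5 inches = 12.70 cm; × 4.133 = 52.49 → 52 rows.

Cast on 54 stitches; work 52 rows.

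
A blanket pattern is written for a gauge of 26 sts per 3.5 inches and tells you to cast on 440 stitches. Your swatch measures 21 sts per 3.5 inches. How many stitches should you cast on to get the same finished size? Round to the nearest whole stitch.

Scale factor = 21 / 26 = 0.808.
440 × 21 / 26 = 355.38 sts.
→ 355 sts.

CO 355 sts.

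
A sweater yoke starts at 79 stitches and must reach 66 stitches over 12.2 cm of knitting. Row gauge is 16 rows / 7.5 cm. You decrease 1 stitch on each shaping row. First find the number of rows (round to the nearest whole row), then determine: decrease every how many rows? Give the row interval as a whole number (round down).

Rows = 12.2 × 2.133 = 26.0 → 26 rows.
Stitches to remove: 13 → 13 shaping rows (at 1 st each).
26 / 13 = 2.00 → every 2 rows.

Decrease every 2nd row.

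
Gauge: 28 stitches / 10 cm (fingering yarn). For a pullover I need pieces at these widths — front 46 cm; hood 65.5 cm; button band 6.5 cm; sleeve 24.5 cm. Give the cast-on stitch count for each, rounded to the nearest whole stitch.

front 129; hood 183; button band 18; sleeve 69.

Rate = 28/10 = 2.8 sts per cm.
front: 46 × 2.8 = 128.80 → 129.
hood: 65.5 × 2.8 = 183.40 → 183.
button band: 6.5 × 2.8 = 18.20 → 18.
sleeve: 24.5 × 2.8 = 68.60 → 69.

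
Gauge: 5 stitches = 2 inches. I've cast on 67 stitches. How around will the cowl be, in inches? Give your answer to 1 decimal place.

26.8 inches.

5 stitches / 2 inch = 2.5 stitches per inch.
67 / 2.5 = 26.80 inches.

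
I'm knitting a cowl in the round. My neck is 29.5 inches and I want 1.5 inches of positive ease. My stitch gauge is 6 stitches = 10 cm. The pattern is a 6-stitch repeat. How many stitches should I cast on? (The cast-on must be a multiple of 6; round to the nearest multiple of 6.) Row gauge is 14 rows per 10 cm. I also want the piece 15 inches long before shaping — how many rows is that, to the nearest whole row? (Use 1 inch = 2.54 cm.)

Finished = 29.5 + 1.5 = 31 inches.
31 inches × 2.54 = 78.74 cm.
6/10 = 0.6 sts per cm; 78.74 × 0.6 = 47.24 sts.
Nearest multiple of 6 → 48.
15 inches = 38.10 cm; × 1.4 = 53.34 → 53 rows.

Cast on 48 stitches; work 53 rows.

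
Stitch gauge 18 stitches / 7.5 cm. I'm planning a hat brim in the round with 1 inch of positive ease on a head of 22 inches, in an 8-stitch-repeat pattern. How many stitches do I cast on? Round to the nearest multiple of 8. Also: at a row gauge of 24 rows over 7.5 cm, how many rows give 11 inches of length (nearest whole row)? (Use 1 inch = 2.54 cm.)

Finished = 22 + 1 = 23 inches.
23 inches × 2.54 = 58.42 cm.
18/7.5 = 2.4 sts per cm; 58.42 × 2.4 = 140.21 sts.
Nearest multiple of 8 → 144.
11 inches = 27.94 cm; × 3.2 = 89.41 → 89 rows.

Cast on 144 stitches; work 89 rows.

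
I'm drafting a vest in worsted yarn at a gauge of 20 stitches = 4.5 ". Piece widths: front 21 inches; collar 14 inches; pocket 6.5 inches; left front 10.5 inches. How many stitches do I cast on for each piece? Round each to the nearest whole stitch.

Rate = 20/4.5 = 4.444 sts per in.
front: 21 × 4.444 = 93.33 → 93.
collar: 14 × 4.444 = 62.22 → 62.
pocket: 6.5 × 4.444 = 28.89 → 29.
left front: 10.5 × 4.444 = 46.67 → 47.

front 93; collar 62; pocket 29; left front 47.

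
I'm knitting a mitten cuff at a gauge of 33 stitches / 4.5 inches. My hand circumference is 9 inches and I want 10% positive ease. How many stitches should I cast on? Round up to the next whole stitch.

Finished = 9 × 1.10 = 9.90 in.
33 / 4.5 = 7.333 sts per inch.
9.90 × 7.333 = 72.60 sts.
→ 73 sts.

73 stitches.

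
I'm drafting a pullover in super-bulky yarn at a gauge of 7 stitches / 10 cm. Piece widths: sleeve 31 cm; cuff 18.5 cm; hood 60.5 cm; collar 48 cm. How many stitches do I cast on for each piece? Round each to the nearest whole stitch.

Rate = 7/10 = 0.7 sts per cm.
sleeve: 31 × 0.7 = 21.70 → 22.
cuff: 18.5 × 0.7 = 12.95 → 13.
hood: 60.5 × 0.7 = 42.35 → 42.
collar: 48 × 0.7 = 33.60 → 34.

sleeve 22; cuff 13; hood 42; collar 34.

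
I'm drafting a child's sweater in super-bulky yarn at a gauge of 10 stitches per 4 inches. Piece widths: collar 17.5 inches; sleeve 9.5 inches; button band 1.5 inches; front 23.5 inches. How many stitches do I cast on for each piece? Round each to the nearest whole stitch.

Rate = 10/4 = 2.5 sts per in.
collar: 17.5 × 2.5 = 43.75 → 44.
sleeve: 9.5 × 2.5 = 23.75 → 24.
button band: 1.5 × 2.5 = 3.75 → 4.
front: 23.5 × 2.5 = 58.75 → 59.

collar 44; sleeve 24; button band 4; front 59.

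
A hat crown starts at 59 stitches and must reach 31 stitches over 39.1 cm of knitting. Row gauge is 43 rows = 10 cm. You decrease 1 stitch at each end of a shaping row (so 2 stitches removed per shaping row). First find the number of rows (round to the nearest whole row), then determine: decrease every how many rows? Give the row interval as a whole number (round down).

Decrease every 12th row.

Rows = 39.1 × 4.3 = 168.1 → 168 rows.
Stitches to remove: 28 → 14 shaping rows (at 2 st each).
168 / 14 = 12.00 → every 12 rows.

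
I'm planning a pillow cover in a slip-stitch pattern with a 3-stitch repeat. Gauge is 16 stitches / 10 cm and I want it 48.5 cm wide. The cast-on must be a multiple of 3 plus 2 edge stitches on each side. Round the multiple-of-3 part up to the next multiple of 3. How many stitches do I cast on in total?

16 / 10 = 1.6 sts per cm.
48.5 × 1.6 = 77.60 sts.
Less 4 edge sts → 73.60 for the repeat.
Next multiple of 3: 75.
Add back 4 edge sts → 79.

CO 79 sts.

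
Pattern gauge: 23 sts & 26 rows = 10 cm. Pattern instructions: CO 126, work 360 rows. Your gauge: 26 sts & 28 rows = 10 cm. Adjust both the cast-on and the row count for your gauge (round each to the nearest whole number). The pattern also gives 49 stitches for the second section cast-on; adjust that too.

Stitches: 126 × 26/23 = 142.43 → 142.
Rows: 360 × 28/26 = 387.69 → 388.
second section cast-on: 49 × 26/23 = 55.39 → 55.

Cast on 142 stitches; work 388 rows; second section cast-on 55 stitches.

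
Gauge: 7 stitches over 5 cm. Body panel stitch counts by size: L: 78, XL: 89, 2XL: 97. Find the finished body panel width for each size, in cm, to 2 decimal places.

L 55.71 cm; XL 63.57 cm; 2XL 69.29 cm.

7/5 = 1.4 sts per cm.
L: 78 / 1.4 = 55.714 → 55.71 cm.
XL: 89 / 1.4 = 63.571 → 63.57 cm.
2XL: 97 / 1.4 = 69.286 → 69.29 cm.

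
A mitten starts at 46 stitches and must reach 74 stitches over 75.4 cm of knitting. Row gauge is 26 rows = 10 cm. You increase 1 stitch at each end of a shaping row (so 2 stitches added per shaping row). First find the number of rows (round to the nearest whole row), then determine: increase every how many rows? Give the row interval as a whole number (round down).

Increase every 14th row.

Rows = 75.4 × 2.6 = 196.0 → 196 rows.
Stitches to add: 28 → 14 shaping rows (at 2 st each).
196 / 14 = 14.00 → every 14 rows.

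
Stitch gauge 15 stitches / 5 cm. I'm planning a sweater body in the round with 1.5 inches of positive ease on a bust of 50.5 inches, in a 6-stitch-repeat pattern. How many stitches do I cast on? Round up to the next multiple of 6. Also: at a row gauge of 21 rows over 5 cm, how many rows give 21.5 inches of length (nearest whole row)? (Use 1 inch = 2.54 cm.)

Cast on 402 stitches; work 229 rows.

Finished = 50.5 + 1.5 = 52 inches.
52 inches × 2.54 = 132.08 cm.
15/5 = 3 sts per cm; 132.08 × 3 = 396.24 sts.
Next multiple of 6 → 402.
21.5 inches = 54.61 cm; × 4.2 = 229.36 → 229 rows.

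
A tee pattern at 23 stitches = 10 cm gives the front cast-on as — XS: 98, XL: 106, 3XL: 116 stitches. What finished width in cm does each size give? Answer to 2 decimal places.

XS 42.61 cm; XL 46.09 cm; 3XL 50.43 cm.

23/10 = 2.3 sts per cm.
XS: 98 / 2.3 = 42.609 → 42.61 cm.
XL: 106 / 2.3 = 46.087 → 46.09 cm.
3XL: 116 / 2.3 = 50.435 → 50.43 cm.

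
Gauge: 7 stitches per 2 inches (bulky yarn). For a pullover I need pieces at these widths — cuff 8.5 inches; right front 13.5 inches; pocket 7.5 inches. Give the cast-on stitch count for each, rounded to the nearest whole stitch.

Rate = 7/2 = 3.5 sts per in.
cuff: 8.5 × 3.5 = 29.75 → 30.
right front: 13.5 × 3.5 = 47.25 → 47.
pocket: 7.5 × 3.5 = 26.25 → 26.

cuff 30; right front 47; pocket 26.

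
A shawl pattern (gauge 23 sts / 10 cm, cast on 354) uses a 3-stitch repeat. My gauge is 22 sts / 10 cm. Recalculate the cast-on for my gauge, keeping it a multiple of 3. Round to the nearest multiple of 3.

339 stitches.

354 × 22 / 23 = 338.61.
Nearest multiple of 3: 339.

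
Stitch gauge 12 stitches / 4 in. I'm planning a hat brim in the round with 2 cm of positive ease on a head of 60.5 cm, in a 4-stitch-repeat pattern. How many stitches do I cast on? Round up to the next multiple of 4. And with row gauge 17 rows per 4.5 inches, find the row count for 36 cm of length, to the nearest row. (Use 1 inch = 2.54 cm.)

Finished = 60.5 + 2 = 62.5 cm.
62.5 cm × 1/2.54 = 24.61 inches.
12/4 = 3 sts per in; 24.61 × 3 = 73.82 sts.
Next multiple of 4 → 76.
36 cm = 14.17 inches; × 3.778 = 53.54 → 54 rows.

Cast on 76 stitches; work 54 rows.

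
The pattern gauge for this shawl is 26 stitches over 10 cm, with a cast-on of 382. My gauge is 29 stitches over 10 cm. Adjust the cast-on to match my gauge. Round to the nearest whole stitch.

426 stitches.

Scale factor = 29 / 26 = 1.115.
382 × 29 / 26 = 426.08 sts.
→ 426 sts.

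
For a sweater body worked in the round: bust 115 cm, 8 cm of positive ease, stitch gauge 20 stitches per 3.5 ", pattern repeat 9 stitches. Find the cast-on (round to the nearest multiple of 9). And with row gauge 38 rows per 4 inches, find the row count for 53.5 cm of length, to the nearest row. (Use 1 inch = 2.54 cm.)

Cast on 279 stitches; work 200 rows.

Finished = 115 + 8 = 123 cm.
123 cm × 1/2.54 = 48.43 inches.
20/3.5 = 5.714 sts per in; 48.43 × 5.714 = 276.72 sts.
Nearest multiple of 9 → 279.
53.5 cm = 21.06 inches; × 9.5 = 200.10 → 200 rows.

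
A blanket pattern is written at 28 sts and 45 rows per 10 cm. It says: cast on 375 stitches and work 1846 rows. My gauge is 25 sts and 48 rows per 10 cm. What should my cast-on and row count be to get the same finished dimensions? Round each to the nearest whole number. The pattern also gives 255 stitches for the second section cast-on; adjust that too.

Cast on 335 stitches; work 1969 rows; second section cast-on 228 stitches.

Stitches: 375 × 25/28 = 334.82 → 335.
Rows: 1846 × 48/45 = 1969.07 → 1969.
second section cast-on: 255 × 25/28 = 227.68 → 228.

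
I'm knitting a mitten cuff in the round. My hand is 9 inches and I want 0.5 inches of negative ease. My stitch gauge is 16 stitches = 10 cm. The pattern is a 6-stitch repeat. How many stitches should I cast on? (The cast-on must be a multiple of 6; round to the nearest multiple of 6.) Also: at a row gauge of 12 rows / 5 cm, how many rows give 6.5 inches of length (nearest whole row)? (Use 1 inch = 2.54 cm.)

Finished = 9 − 0.5 = 8.5 inches.
8.5 inches × 2.54 = 21.59 cm.
16/10 = 1.6 sts per cm; 21.59 × 1.6 = 34.54 sts.
Nearest multiple of 6 → 36.
6.5 inches = 16.51 cm; × 2.4 = 39.62 → 40 rows.

Cast on 36 stitches; work 40 rows.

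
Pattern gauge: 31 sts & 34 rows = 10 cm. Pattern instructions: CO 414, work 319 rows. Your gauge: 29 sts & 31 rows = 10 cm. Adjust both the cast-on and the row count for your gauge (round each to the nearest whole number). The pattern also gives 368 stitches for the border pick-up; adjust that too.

Stitches: 414 × 29/31 = 387.29 → 387.
Rows: 319 × 31/34 = 290.85 → 291.
border pick-up: 368 × 29/31 = 344.26 → 344.

Cast on 387 stitches; work 291 rows; border pick-up 344 stitches.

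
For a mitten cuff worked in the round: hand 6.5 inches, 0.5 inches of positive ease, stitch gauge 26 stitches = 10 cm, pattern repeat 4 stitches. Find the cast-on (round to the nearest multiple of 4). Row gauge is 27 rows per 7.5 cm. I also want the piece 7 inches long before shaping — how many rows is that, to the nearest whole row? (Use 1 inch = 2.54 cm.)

Finished = 6.5 + 0.5 = 7 inches.
7 inches × 2.54 = 17.78 cm.
26/10 = 2.6 sts per cm; 17.78 × 2.6 = 46.23 sts.
Nearest multiple of 4 → 48.
7 inches = 17.78 cm; × 3.6 = 64.01 → 64 rows.

Cast on 48 stitches; work 64 rows.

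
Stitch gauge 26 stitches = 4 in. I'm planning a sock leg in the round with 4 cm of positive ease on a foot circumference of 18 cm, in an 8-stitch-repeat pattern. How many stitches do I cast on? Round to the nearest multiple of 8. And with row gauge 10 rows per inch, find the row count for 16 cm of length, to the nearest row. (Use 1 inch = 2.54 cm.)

Finished = 18 + 4 = 22 cm.
22 cm × 1/2.54 = 8.66 inches.
26/4 = 6.5 sts per in; 8.66 × 6.5 = 56.30 sts.
Nearest multiple of 8 → 56.
16 cm = 6.30 inches; × 10 = 62.99 → 63 rows.

Cast on 56 stitches; work 63 rows.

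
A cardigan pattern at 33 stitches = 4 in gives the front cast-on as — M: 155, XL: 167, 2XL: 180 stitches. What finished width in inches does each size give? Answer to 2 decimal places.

33/4 = 8.25 sts per in.
M: 155 / 8.25 = 18.788 → 18.79 in.
XL: 167 / 8.25 = 20.242 → 20.24 in.
2XL: 180 / 8.25 = 21.818 → 21.82 in.

M 18.79 inches; XL 20.24 inches; 2XL 21.82 inches.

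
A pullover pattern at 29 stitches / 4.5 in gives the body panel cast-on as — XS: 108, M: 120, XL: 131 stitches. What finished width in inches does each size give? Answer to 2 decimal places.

XS 16.76 inches; M 18.62 inches; XL 20.33 inches.

29/4.5 = 6.444 sts per in.
XS: 108 / 6.444 = 16.759 → 16.76 in.
M: 120 / 6.444 = 18.621 → 18.62 in.
XL: 131 / 6.444 = 20.328 → 20.33 in.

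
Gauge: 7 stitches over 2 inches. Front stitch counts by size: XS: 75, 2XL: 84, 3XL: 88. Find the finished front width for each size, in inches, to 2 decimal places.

XS 21.43 inches; 2XL 24.00 inches; 3XL 25.14 inches.

7/2 = 3.5 sts per in.
XS: 75 / 3.5 = 21.429 → 21.43 in.
2XL: 84 / 3.5 = 24.000 → 24.00 in.
3XL: 88 / 3.5 = 25.143 → 25.14 in.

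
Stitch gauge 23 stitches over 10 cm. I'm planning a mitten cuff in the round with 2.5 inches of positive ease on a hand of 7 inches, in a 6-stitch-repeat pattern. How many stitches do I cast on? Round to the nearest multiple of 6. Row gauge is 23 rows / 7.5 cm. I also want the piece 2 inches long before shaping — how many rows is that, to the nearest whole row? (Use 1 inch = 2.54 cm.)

Finished = 7 + 2.5 = 9.5 inches.
9.5 inches × 2.54 = 24.13 cm.
23/10 = 2.3 sts per cm; 24.13 × 2.3 = 55.50 sts.
Nearest multiple of 6 → 54.
2 inches = 5.08 cm; × 3.067 = 15.58 → 16 rows.

Cast on 54 stitches; work 16 rows.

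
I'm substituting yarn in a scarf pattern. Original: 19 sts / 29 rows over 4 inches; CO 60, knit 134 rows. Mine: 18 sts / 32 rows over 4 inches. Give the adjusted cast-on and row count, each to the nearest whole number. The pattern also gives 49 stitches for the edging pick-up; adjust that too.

Cast on 57 stitches; work 148 rows; edging pick-up 46 stitches.

Stitches: 60 × 18/19 = 56.84 → 57.
Rows: 134 × 32/29 = 147.86 → 148.
edging pick-up: 49 × 18/19 = 46.42 → 46.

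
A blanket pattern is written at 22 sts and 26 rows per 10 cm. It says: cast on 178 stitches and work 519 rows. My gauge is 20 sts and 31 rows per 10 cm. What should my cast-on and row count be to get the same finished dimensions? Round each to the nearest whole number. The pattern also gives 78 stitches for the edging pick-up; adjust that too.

Cast on 162 stitches; work 619 rows; edging pick-up 71 stitches.

Stitches: 178 × 20/22 = 161.82 → 162.
Rows: 519 × 31/26 = 618.81 → 619.
edging pick-up: 78 × 20/22 = 70.91 → 71.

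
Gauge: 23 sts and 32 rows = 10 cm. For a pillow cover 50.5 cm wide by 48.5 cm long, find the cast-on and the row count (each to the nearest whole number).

Stitch gauge = 23/10 = 2.3 sts/cm; 50.5 × 2.3 = 116.15 → 116 sts.
Row gauge = 32/10 = 3.2 rows/cm; 48.5 × 3.2 = 155.20 → 155 rows.

Cast on 116 stitches and work 155 rows.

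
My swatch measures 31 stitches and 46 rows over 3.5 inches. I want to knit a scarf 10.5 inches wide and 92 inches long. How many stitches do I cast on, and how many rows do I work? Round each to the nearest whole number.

Cast on 93 stitches and work 1209 rows.

Stitch gauge = 31/3.5 = 8.857 sts/in; 10.5 × 8.857 = 93.00 → 93 sts.
Row gauge = 46/3.5 = 13.143 rows/in; 92 × 13.143 = 1209.14 → 1209 rows.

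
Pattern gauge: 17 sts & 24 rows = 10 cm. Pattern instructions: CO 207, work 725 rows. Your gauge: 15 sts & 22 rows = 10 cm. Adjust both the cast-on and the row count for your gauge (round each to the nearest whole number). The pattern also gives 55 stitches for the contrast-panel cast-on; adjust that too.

Stitches: 207 × 15/17 = 182.65 → 183.
Rows: 725 × 22/24 = 664.58 → 665.
contrast-panel cast-on: 55 × 15/17 = 48.53 → 49.

Cast on 183 stitches; work 665 rows; contrast-panel cast-on 49 stitches.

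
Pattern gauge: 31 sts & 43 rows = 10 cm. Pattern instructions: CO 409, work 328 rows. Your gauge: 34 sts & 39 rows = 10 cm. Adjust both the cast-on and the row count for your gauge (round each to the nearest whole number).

Cast on 449 stitches; work 297 rows.

Stitches: 409 × 34/31 = 448.58 → 449.
Rows: 328 × 39/43 = 297.49 → 297.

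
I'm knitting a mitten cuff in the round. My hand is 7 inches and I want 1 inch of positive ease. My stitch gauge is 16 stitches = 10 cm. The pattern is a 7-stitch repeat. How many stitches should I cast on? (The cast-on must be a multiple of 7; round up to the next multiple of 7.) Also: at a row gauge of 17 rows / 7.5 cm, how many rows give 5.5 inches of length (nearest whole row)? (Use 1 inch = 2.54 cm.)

Cast on 35 stitches; work 32 rows.

Finished = 7 + 1 = 8 inches.
8 inches × 2.54 = 20.32 cm.
16/10 = 1.6 sts per cm; 20.32 × 1.6 = 32.51 sts.
Next multiple of 7 → 35.
5.5 inches = 13.97 cm; × 2.267 = 31.67 → 32 rows.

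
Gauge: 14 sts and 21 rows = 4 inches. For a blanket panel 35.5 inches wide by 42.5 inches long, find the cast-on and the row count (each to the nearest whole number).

Stitch gauge = 14/4 = 3.5 sts/in; 35.5 × 3.5 = 124.25 → 124 sts.
Row gauge = 21/4 = 5.25 rows/in; 42.5 × 5.25 = 223.12 → 223 rows.

Cast on 124 stitches and work 223 rows.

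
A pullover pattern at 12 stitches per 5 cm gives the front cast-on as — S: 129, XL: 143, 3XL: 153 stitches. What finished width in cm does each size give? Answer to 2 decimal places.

12/5 = 2.4 sts per cm.
S: 129 / 2.4 = 53.750 → 53.75 cm.
XL: 143 / 2.4 = 59.583 → 59.58 cm.
3XL: 153 / 2.4 = 63.750 → 63.75 cm.

S 53.75 cm; XL 59.58 cm; 3XL 63.75 cm.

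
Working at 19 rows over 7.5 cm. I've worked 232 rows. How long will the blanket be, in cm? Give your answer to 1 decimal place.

19 rows / 7.5 cm = 2.533 rows per cm.
232 / 2.533 = 91.58 cm.

91.6 cm.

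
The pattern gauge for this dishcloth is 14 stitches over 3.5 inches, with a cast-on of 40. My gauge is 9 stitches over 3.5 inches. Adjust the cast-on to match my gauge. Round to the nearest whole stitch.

Scale factor = 9 / 14 = 0.643.
40 × 9 / 14 = 25.71 sts.
→ 26 sts.

26 stitches.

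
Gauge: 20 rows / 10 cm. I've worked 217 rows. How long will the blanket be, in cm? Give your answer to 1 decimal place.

20 rows / 10 cm = 2 rows per cm.
217 / 2 = 108.50 cm.

108.5 cm.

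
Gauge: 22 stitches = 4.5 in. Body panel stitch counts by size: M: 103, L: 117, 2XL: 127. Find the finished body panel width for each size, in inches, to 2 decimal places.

M 21.07 inches; L 23.93 inches; 2XL 25.98 inches.

22/4.5 = 4.889 sts per in.
M: 103 / 4.889 = 21.068 → 21.07 in.
L: 117 / 4.889 = 23.932 → 23.93 in.
2XL: 127 / 4.889 = 25.977 → 25.98 in.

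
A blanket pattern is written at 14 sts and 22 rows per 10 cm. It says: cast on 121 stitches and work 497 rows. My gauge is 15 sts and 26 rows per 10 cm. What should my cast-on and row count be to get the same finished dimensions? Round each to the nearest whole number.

Cast on 130 stitches; work 587 rows.

Stitches: 121 × 15/14 = 129.64 → 130.
Rows: 497 × 26/22 = 587.36 → 587.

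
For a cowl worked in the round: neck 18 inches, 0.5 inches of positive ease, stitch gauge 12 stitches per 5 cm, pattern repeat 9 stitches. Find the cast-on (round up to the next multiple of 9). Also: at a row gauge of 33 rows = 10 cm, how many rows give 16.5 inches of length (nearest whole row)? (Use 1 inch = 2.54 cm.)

Finished = 18 + 0.5 = 18.5 inches.
18.5 inches × 2.54 = 46.99 cm.
12/5 = 2.4 sts per cm; 46.99 × 2.4 = 112.78 sts.
Next multiple of 9 → 117.
16.5 inches = 41.91 cm; × 3.3 = 138.30 → 138 rows.

Cast on 117 stitches; work 138 rows.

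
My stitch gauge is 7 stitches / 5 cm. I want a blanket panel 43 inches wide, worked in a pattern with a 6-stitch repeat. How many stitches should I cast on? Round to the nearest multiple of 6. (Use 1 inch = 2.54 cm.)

43 in = 43 × 2.54 = 109.22 cm.
7 / 5 = 1.4 sts/cm.
109.22 × 1.4 = 152.91 sts.
→ 150.

Cast on 150 stitches.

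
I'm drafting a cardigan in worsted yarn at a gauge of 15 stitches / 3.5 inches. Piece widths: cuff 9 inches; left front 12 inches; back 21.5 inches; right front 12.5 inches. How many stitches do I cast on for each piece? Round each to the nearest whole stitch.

cuff 39; left front 51; back 92; right front 54.

Rate = 15/3.5 = 4.286 sts per in.
cuff: 9 × 4.286 = 38.57 → 39.
left front: 12 × 4.286 = 51.43 → 51.
back: 21.5 × 4.286 = 92.14 → 92.
right front: 12.5 × 4.286 = 53.57 → 54.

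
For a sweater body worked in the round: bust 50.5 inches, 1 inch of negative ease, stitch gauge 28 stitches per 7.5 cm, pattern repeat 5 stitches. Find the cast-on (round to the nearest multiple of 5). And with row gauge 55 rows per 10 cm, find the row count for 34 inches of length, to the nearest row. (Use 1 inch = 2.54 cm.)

Cast on 470 stitches; work 475 rows.

Finished = 50.5 − 1 = 49.5 inches.
49.5 inches × 2.54 = 125.73 cm.
28/7.5 = 3.733 sts per cm; 125.73 × 3.733 = 469.39 sts.
Nearest multiple of 5 → 470.
34 inches = 86.36 cm; × 5.5 = 474.98 → 475 rows.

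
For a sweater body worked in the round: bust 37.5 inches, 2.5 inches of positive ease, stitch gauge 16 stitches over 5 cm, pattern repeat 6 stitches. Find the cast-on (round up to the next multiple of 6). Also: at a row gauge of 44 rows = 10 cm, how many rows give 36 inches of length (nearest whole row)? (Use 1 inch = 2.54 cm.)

Cast on 330 stitches; work 402 rows.

Finished = 37.5 + 2.5 = 40 inches.
40 inches × 2.54 = 101.60 cm.
16/5 = 3.2 sts per cm; 101.60 × 3.2 = 325.12 sts.
Next multiple of 6 → 330.
36 inches = 91.44 cm; × 4.4 = 402.34 → 402 rows.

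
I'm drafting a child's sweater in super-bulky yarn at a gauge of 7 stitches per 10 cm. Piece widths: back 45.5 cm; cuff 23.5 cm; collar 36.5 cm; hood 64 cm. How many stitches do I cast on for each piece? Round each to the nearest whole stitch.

back 32; cuff 16; collar 26; hood 45.

Rate = 7/10 = 0.7 sts per cm.
back: 45.5 × 0.7 = 31.85 → 32.
cuff: 23.5 × 0.7 = 16.45 → 16.
collar: 36.5 × 0.7 = 25.55 → 26.
hood: 64 × 0.7 = 44.80 → 45.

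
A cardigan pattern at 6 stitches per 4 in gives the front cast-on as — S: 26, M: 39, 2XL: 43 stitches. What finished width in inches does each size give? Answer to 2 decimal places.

6/4 = 1.5 sts per in.
S: 26 / 1.5 = 17.333 → 17.33 in.
M: 39 / 1.5 = 26.000 → 26.00 in.
2XL: 43 / 1.5 = 28.667 → 28.67 in.

S 17.33 inches; M 26.00 inches; 2XL 28.67 inches.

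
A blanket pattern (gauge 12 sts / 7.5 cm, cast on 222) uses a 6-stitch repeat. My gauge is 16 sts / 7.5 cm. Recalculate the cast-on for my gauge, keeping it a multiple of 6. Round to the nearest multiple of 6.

222 × 16 / 12 = 296.00.
Nearest multiple of 6: 294.

CO 294 sts.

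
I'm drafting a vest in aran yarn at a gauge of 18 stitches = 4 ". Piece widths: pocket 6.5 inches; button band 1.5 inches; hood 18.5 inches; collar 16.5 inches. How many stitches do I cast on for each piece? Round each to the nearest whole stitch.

Rate = 18/4 = 4.5 sts per in.
pocket: 6.5 × 4.5 = 29.25 → 29.
button band: 1.5 × 4.5 = 6.75 → 7.
hood: 18.5 × 4.5 = 83.25 → 83.
collar: 16.5 × 4.5 = 74.25 → 74.

pocket 29; button band 7; hood 83; collar 74.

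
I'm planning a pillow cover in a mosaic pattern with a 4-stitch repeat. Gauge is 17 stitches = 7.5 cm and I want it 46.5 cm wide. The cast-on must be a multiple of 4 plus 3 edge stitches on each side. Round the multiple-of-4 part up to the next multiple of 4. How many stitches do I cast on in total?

17 / 7.5 = 2.267 sts per cm.
46.5 × 2.267 = 105.40 sts.
Less 6 edge sts → 99.40 for the repeat.
Next multiple of 4: 100.
Add back 6 edge sts → 106.

CO 106 sts.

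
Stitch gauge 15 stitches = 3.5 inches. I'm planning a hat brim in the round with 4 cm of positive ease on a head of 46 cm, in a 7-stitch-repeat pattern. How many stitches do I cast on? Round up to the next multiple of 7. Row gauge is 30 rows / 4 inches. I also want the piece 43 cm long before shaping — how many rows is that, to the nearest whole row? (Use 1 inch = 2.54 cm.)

Cast on 91 stitches; work 127 rows.

Finished = 46 + 4 = 50 cm.
50 cm × 1/2.54 = 19.69 inches.
15/3.5 = 4.286 sts per in; 19.69 × 4.286 = 84.36 sts.
Next multiple of 7 → 91.
43 cm = 16.93 inches; × 7.5 = 126.97 → 127 rows.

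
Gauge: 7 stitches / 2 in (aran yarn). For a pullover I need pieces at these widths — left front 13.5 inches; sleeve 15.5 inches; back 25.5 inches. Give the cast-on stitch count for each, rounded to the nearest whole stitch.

left front 47; sleeve 54; back 89.

Rate = 7/2 = 3.5 sts per in.
left front: 13.5 × 3.5 = 47.25 → 47.
sleeve: 15.5 × 3.5 = 54.25 → 54.
back: 25.5 × 3.5 = 89.25 → 89.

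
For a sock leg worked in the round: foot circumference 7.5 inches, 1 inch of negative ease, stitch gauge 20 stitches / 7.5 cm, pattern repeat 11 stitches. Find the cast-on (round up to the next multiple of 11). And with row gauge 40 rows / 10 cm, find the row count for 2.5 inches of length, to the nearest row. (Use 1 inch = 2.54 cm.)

Finished = 7.5 − 1 = 6.5 inches.
6.5 inches × 2.54 = 16.51 cm.
20/7.5 = 2.667 sts per cm; 16.51 × 2.667 = 44.03 sts.
Next multiple of 11 → 55.
2.5 inches = 6.35 cm; × 4 = 25.40 → 25 rows.

Cast on 55 stitches; work 25 rows.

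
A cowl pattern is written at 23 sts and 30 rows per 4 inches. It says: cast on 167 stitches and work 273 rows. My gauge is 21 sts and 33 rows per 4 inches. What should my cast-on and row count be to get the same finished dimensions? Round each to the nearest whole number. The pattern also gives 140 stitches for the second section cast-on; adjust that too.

Cast on 152 stitches; work 300 rows; second section cast-on 128 stitches.

Stitches: 167 × 21/23 = 152.48 → 152.
Rows: 273 × 33/30 = 300.30 → 300.
second section cast-on: 140 × 21/23 = 127.83 → 128.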